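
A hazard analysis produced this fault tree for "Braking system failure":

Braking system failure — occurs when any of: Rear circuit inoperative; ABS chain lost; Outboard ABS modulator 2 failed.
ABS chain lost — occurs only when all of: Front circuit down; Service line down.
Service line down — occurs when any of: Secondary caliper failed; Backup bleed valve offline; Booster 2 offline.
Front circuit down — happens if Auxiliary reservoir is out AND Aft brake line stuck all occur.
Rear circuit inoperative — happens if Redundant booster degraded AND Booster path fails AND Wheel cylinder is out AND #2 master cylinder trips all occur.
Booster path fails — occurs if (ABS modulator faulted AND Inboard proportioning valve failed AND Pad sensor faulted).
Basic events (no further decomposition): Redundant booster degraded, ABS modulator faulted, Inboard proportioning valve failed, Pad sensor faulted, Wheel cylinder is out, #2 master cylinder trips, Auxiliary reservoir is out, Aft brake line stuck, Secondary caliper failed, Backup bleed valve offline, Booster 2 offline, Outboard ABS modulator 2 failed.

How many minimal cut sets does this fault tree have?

Booster path fails [AND]: one cut set from each child combined → 1 × 1 × 1 = 1 cut set(s).
Rear circuit inoperative [AND]: one cut set from each child combined → 1 × 1 × 1 × 1 = 1 cut set(s).
Front circuit down [AND]: one cut set from each child combined → 1 × 1 = 1 cut set(s).
Service line down [OR]: union of children's cut sets → 3 cut set(s).
ABS chain lost [AND]: one cut set from each child combined → 1 × 3 = 3 cut set(s).
Braking system failure [OR]: union of children's cut sets → 5 cut set(s).
Minimal cut sets: {#2 master cylinder trips, ABS modulator faulted, Inboard proportioning valve failed, Pad sensor faulted, Redundant booster degraded, Wheel cylinder is out}; {Aft brake line stuck, Auxiliary reservoir is out, Secondary caliper failed}; {Aft brake line stuck, Auxiliary reservoir is out, Backup bleed valve offline}; {Aft brake line stuck, Auxiliary reservoir is out, Booster 2 offline}; {Outboard ABS modulator 2 failed}.

5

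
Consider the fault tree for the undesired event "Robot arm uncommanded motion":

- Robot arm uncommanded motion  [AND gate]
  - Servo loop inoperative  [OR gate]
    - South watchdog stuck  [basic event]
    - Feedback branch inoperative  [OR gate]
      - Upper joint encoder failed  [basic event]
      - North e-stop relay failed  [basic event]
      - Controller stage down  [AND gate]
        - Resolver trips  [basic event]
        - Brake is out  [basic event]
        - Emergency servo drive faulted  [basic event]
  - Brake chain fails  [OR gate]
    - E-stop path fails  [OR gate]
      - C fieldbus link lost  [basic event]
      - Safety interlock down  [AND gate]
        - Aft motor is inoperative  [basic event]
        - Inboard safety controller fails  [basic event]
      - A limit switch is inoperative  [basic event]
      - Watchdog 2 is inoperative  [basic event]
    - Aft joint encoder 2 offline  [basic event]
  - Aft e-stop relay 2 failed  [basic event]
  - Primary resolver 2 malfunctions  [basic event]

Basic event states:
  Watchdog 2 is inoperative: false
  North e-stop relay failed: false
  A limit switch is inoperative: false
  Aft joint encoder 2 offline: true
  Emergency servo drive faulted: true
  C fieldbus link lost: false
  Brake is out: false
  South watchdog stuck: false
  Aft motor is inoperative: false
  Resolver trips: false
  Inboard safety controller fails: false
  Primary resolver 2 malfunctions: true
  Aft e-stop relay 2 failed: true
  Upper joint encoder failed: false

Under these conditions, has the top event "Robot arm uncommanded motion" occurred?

Controller stage down [AND]: Resolver trips=not, Brake is out=not, Emergency servo drive faulted=occurs → not all inputs occur → does not occur.
Feedback branch inoperative [OR]: Upper joint encoder failed=not, North e-stop relay failed=not, Controller stage down=not → no input occurs → does not occur.
Servo loop inoperative [OR]: South watchdog stuck=not, Feedback branch inoperative=not → no input occurs → does not occur.
Safety interlock down [AND]: Aft motor is inoperative=not, Inboard safety controller fails=not → not all inputs occur → does not occur.
E-stop path fails [OR]: C fieldbus link lost=not, Safety interlock down=not, A limit switch is inoperative=not, Watchdog 2 is inoperative=not → no input occurs → does not occur.
Brake chain fails [OR]: E-stop path fails=not, Aft joint encoder 2 offline=occurs → at least one input occurs → occurs.
Robot arm uncommanded motion [AND]: Servo loop inoperative=not, Brake chain fails=occurs, Aft e-stop relay 2 failed=occurs, Primary resolver 2 malfunctions=occurs → not all inputs occur → does not occur.

No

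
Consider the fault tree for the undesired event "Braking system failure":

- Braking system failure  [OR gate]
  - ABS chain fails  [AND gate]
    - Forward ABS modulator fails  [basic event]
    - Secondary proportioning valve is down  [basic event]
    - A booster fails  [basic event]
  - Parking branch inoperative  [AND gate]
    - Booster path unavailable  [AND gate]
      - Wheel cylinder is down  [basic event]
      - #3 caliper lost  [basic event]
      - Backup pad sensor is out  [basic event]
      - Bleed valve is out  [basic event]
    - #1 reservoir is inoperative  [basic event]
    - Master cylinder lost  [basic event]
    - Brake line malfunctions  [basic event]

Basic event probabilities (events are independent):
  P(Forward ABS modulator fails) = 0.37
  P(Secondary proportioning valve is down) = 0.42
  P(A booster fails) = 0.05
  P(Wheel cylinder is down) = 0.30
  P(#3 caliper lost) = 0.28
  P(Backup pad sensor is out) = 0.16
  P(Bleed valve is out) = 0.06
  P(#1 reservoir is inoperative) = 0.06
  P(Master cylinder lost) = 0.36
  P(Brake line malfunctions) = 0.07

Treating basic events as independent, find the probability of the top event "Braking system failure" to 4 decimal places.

P(ABS chain fails) [AND] = 0.37 × 0.42 × 0.05 = 0.007770
P(Booster path unavailable) [AND] = 0.30 × 0.28 × 0.16 × 0.06 = 0.000806
P(Parking branch inoperative) [AND] = 0.000806 × 0.06 × 0.36 × 0.07 = 0.000001
P(Braking system failure) [OR] = 1 − (1−0.007770) × (1−0.000001) = 0.007771
Rounded to 4 decimal places: P(Braking system failure) ≈ 0.0078.

0.0078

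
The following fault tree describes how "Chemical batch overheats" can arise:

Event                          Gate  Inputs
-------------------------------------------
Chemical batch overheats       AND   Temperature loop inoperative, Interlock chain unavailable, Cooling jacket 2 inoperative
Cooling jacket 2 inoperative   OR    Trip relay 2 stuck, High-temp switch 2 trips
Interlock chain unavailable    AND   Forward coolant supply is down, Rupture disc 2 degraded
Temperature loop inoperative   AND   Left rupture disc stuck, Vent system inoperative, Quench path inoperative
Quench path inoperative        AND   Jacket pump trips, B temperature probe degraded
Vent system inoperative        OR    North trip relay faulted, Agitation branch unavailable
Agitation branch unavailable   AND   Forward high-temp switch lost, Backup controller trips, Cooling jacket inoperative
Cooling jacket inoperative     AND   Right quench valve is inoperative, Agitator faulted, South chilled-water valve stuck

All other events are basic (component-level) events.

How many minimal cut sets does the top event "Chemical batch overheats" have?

Cooling jacket inoperative [AND]: one cut set from each child combined → 1 × 1 × 1 = 1 cut set(s).
Agitation branch unavailable [AND]: one cut set from each child combined → 1 × 1 × 1 = 1 cut set(s).
Vent system inoperative [OR]: union of children's cut sets → 2 cut set(s).
Quench path inoperative [AND]: one cut set from each child combined → 1 × 1 = 1 cut set(s).
Temperature loop inoperative [AND]: one cut set from each child combined → 1 × 2 × 1 = 2 cut set(s).
Interlock chain unavailable [AND]: one cut set from each child combined → 1 × 1 = 1 cut set(s).
Cooling jacket 2 inoperative [OR]: union of children's cut sets → 2 cut set(s).
Chemical batch overheats [AND]: one cut set from each child combined → 2 × 1 × 2 = 4 cut set(s).
Minimal cut sets: {B temperature probe degraded, Forward coolant supply is down, Jacket pump trips, Left rupture disc stuck, North trip relay faulted, Rupture disc 2 degraded, Trip relay 2 stuck}; {B temperature probe degraded, Forward coolant supply is down, High-temp switch 2 trips, Jacket pump trips, Left rupture disc stuck, North trip relay faulted, Rupture disc 2 degraded}; {Agitator faulted, B temperature probe degraded, Backup controller trips, Forward coolant supply is down, Forward high-temp switch lost, Jacket pump trips, Left rupture disc stuck, Right quench valve is inoperative, Rupture disc 2 degraded, South chilled-water valve stuck, Trip relay 2 stuck}; {Agitator faulted, B temperature probe degraded, Backup controller trips, Forward coolant supply is down, Forward high-temp switch lost, High-temp switch 2 trips, Jacket pump trips, Left rupture disc stuck, Right quench valve is inoperative, Rupture disc 2 degraded, South chilled-water valve stuck}.

4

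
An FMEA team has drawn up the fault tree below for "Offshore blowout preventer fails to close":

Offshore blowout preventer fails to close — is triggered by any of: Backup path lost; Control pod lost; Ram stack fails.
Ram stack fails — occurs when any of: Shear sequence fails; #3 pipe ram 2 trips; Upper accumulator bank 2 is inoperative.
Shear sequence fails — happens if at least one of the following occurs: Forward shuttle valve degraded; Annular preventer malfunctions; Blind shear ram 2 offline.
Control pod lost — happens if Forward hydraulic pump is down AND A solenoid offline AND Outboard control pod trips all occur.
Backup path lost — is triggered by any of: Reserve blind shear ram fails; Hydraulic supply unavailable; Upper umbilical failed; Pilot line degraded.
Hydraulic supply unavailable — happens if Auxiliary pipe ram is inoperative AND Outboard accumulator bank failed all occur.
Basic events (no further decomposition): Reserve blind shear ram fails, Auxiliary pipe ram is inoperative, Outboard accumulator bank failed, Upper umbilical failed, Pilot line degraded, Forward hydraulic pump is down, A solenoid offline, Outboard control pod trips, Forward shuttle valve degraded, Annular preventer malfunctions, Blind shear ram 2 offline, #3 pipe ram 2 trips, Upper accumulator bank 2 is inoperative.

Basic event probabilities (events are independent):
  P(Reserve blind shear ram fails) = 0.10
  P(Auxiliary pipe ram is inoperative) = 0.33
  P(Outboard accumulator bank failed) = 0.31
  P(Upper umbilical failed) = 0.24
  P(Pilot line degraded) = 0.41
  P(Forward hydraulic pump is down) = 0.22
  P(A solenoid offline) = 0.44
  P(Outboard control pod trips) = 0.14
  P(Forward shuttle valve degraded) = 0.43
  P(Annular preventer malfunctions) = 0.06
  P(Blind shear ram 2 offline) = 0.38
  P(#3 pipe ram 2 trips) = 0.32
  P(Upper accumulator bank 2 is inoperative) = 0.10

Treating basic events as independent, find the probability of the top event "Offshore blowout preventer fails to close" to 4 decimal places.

P(Hydraulic supply unavailable) [AND] = 0.33 × 0.31 = 0.102300
P(Backup path lost) [OR] = 1 − (1−0.10) × (1−0.102300) × (1−0.24) × (1−0.41) = 0.637724
P(Control pod lost) [AND] = 0.22 × 0.44 × 0.14 = 0.013552
P(Shear sequence fails) [OR] = 1 − (1−0.43) × (1−0.06) × (1−0.38) = 0.667804
P(Ram stack fails) [OR] = 1 − (1−0.667804) × (1−0.32) × (1−0.10) = 0.796696
P(Offshore blowout preventer fails to close) [OR] = 1 − (1−0.637724) × (1−0.013552) × (1−0.796696) = 0.927346
Rounded to 4 decimal places: P(Offshore blowout preventer fails to close) ≈ 0.9273.

0.9273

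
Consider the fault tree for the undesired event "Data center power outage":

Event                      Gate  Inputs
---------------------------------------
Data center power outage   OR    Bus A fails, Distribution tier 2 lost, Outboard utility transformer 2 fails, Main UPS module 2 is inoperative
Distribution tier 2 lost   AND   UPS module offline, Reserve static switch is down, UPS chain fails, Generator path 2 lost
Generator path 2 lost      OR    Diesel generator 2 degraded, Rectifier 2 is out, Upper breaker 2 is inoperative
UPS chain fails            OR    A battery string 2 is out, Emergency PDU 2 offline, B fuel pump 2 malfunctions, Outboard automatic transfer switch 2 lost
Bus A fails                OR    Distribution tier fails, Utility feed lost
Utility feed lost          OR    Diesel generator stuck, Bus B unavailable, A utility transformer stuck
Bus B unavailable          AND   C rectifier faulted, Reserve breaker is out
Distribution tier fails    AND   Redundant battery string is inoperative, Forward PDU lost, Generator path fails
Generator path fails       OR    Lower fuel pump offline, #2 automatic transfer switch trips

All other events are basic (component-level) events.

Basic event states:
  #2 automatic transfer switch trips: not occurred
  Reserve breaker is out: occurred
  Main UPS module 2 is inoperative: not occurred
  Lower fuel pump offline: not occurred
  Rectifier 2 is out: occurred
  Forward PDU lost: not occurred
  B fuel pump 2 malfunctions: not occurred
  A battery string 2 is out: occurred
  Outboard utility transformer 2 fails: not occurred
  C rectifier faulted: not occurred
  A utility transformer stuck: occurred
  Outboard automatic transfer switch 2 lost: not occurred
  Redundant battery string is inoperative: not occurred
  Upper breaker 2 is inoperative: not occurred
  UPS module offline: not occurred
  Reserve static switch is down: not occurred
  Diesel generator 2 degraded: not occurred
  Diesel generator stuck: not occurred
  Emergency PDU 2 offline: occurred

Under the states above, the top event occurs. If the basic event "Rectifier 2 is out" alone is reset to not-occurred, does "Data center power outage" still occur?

Yes

Counterfactual: set "Rectifier 2 is out" to not occurred.
Generator path fails [OR]: Lower fuel pump offline=not, #2 automatic transfer switch trips=not → no input occurs → does not occur.
Distribution tier fails [AND]: Redundant battery string is inoperative=not, Forward PDU lost=not, Generator path fails=not → not all inputs occur → does not occur.
Bus B unavailable [AND]: C rectifier faulted=not, Reserve breaker is out=occurs → not all inputs occur → does not occur.
Utility feed lost [OR]: Diesel generator stuck=not, Bus B unavailable=not, A utility transformer stuck=occurs → at least one input occurs → occurs.
Bus A fails [OR]: Distribution tier fails=not, Utility feed lost=occurs → at least one input occurs → occurs.
UPS chain fails [OR]: A battery string 2 is out=occurs, Emergency PDU 2 offline=occurs, B fuel pump 2 malfunctions=not, Outboard automatic transfer switch 2 lost=not → at least one input occurs → occurs.
Generator path 2 lost [OR]: Diesel generator 2 degraded=not, Rectifier 2 is out=not, Upper breaker 2 is inoperative=not → no input occurs → does not occur.
Distribution tier 2 lost [AND]: UPS module offline=not, Reserve static switch is down=not, UPS chain fails=occurs, Generator path 2 lost=not → not all inputs occur → does not occur.
Data center power outage [OR]: Bus A fails=occurs, Distribution tier 2 lost=not, Outboard utility transformer 2 fails=not, Main UPS module 2 is inoperative=not → at least one input occurs → occurs.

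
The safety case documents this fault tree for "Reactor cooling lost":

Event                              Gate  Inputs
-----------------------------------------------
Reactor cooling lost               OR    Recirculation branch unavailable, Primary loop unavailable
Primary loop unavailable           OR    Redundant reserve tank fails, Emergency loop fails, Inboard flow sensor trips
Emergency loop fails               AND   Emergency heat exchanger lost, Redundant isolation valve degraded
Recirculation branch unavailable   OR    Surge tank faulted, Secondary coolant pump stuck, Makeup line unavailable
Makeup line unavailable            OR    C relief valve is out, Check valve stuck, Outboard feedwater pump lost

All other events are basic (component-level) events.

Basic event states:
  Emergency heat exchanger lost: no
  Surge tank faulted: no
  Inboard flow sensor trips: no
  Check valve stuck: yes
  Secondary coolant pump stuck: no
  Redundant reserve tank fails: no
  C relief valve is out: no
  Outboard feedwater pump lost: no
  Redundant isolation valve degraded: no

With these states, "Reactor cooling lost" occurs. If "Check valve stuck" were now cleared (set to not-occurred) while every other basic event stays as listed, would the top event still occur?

No

Counterfactual: set "Check valve stuck" to not occurred.
Makeup line unavailable [OR]: C relief valve is out=not, Check valve stuck=not, Outboard feedwater pump lost=not → no input occurs → does not occur.
Recirculation branch unavailable [OR]: Surge tank faulted=not, Secondary coolant pump stuck=not, Makeup line unavailable=not → no input occurs → does not occur.
Emergency loop fails [AND]: Emergency heat exchanger lost=not, Redundant isolation valve degraded=not → not all inputs occur → does not occur.
Primary loop unavailable [OR]: Redundant reserve tank fails=not, Emergency loop fails=not, Inboard flow sensor trips=not → no input occurs → does not occur.
Reactor cooling lost [OR]: Recirculation branch unavailable=not, Primary loop unavailable=not → no input occurs → does not occur.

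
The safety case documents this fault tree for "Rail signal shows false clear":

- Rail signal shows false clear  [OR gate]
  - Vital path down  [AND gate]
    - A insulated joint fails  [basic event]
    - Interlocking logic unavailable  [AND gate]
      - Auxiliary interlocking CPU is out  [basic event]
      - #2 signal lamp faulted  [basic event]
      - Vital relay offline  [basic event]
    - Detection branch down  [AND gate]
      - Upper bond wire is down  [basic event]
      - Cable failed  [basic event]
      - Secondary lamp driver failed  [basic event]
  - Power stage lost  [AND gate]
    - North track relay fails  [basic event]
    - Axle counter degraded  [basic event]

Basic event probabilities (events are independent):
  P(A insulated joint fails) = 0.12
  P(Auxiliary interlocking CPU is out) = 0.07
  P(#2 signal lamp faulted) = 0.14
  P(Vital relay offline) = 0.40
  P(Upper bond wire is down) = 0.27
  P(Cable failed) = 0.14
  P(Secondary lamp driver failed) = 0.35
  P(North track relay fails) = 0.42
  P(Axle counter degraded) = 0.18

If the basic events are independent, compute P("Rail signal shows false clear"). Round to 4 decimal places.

0.0756

P(Interlocking logic unavailable) [AND] = 0.07 × 0.14 × 0.40 = 0.003920
P(Detection branch down) [AND] = 0.27 × 0.14 × 0.35 = 0.013230
P(Vital path down) [AND] = 0.12 × 0.003920 × 0.013230 = 0.000006
P(Power stage lost) [AND] = 0.42 × 0.18 = 0.075600
P(Rail signal shows false clear) [OR] = 1 − (1−0.000006) × (1−0.075600) = 0.075606
Rounded to 4 decimal places: P(Rail signal shows false clear) ≈ 0.0756.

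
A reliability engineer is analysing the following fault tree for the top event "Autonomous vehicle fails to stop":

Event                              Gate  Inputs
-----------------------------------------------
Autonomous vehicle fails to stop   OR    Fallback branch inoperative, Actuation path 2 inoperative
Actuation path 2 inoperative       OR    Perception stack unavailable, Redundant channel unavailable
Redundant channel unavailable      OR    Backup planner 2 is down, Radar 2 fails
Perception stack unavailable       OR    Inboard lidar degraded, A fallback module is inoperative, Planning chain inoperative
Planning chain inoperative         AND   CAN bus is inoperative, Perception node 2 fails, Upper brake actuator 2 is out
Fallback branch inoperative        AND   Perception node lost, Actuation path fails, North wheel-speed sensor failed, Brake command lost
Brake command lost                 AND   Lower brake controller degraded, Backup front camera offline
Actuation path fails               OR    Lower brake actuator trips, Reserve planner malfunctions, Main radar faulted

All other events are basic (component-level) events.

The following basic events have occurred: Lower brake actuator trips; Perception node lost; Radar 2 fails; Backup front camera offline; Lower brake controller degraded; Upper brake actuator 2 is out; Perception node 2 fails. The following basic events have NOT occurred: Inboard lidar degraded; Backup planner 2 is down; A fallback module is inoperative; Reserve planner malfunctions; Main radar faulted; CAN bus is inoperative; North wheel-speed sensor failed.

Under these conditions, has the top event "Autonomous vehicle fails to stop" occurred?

Actuation path fails [OR]: Lower brake actuator trips=occurs, Reserve planner malfunctions=not, Main radar faulted=not → at least one input occurs → occurs.
Brake command lost [AND]: Lower brake controller degraded=occurs, Backup front camera offline=occurs → all inputs occur → occurs.
Fallback branch inoperative [AND]: Perception node lost=occurs, Actuation path fails=occurs, North wheel-speed sensor failed=not, Brake command lost=occurs → not all inputs occur → does not occur.
Planning chain inoperative [AND]: CAN bus is inoperative=not, Perception node 2 fails=occurs, Upper brake actuator 2 is out=occurs → not all inputs occur → does not occur.
Perception stack unavailable [OR]: Inboard lidar degraded=not, A fallback module is inoperative=not, Planning chain inoperative=not → no input occurs → does not occur.
Redundant channel unavailable [OR]: Backup planner 2 is down=not, Radar 2 fails=occurs → at least one input occurs → occurs.
Actuation path 2 inoperative [OR]: Perception stack unavailable=not, Redundant channel unavailable=occurs → at least one input occurs → occurs.
Autonomous vehicle fails to stop [OR]: Fallback branch inoperative=not, Actuation path 2 inoperative=occurs → at least one input occurs → occurs.

Yes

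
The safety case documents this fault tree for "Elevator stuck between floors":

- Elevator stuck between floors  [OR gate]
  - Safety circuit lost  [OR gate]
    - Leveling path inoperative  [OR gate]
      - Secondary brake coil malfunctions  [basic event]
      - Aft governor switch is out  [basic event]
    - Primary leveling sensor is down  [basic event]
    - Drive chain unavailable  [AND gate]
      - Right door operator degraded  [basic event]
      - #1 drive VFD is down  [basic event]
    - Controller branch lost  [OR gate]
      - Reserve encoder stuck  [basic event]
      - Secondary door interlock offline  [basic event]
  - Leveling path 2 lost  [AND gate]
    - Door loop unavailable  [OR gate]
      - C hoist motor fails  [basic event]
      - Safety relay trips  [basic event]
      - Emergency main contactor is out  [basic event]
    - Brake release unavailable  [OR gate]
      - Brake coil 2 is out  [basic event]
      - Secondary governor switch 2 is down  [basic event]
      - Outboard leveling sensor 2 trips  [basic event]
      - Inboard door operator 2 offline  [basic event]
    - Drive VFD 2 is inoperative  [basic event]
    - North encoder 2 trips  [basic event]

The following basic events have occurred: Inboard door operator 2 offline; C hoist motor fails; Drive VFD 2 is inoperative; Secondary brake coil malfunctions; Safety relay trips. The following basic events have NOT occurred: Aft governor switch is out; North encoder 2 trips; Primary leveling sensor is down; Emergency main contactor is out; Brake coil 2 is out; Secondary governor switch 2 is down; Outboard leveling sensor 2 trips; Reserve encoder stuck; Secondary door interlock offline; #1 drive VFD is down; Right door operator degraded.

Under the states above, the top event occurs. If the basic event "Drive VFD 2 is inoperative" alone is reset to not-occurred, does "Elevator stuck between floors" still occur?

Yes

Counterfactual: set "Drive VFD 2 is inoperative" to not occurred.
Leveling path inoperative [OR]: Secondary brake coil malfunctions=occurs, Aft governor switch is out=not → at least one input occurs → occurs.
Drive chain unavailable [AND]: Right door operator degraded=not, #1 drive VFD is down=not → not all inputs occur → does not occur.
Controller branch lost [OR]: Reserve encoder stuck=not, Secondary door interlock offline=not → no input occurs → does not occur.
Safety circuit lost [OR]: Leveling path inoperative=occurs, Primary leveling sensor is down=not, Drive chain unavailable=not, Controller branch lost=not → at least one input occurs → occurs.
Door loop unavailable [OR]: C hoist motor fails=occurs, Safety relay trips=occurs, Emergency main contactor is out=not → at least one input occurs → occurs.
Brake release unavailable [OR]: Brake coil 2 is out=not, Secondary governor switch 2 is down=not, Outboard leveling sensor 2 trips=not, Inboard door operator 2 offline=occurs → at least one input occurs → occurs.
Leveling path 2 lost [AND]: Door loop unavailable=occurs, Brake release unavailable=occurs, Drive VFD 2 is inoperative=not, North encoder 2 trips=not → not all inputs occur → does not occur.
Elevator stuck between floors [OR]: Safety circuit lost=occurs, Leveling path 2 lost=not → at least one input occurs → occurs.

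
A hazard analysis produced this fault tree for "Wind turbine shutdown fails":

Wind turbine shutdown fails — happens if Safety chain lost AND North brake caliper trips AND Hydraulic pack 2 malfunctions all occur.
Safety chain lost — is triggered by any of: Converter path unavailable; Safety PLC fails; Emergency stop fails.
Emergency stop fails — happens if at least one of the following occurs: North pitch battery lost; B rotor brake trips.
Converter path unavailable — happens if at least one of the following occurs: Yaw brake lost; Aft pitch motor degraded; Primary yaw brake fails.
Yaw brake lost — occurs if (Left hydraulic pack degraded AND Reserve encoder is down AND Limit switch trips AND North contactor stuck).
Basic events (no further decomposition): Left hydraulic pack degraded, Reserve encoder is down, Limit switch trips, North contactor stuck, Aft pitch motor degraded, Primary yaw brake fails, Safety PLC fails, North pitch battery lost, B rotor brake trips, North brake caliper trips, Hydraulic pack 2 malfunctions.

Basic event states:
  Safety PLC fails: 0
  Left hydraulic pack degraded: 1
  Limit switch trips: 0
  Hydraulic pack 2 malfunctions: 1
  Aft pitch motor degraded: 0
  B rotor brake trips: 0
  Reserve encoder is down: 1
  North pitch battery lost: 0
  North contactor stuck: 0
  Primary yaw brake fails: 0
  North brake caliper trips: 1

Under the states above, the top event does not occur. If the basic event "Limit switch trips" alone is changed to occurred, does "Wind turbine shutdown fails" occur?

Counterfactual: set "Limit switch trips" to occurred.
Yaw brake lost [AND]: Left hydraulic pack degraded=occurs, Reserve encoder is down=occurs, Limit switch trips=occurs, North contactor stuck=not → not all inputs occur → does not occur.
Converter path unavailable [OR]: Yaw brake lost=not, Aft pitch motor degraded=not, Primary yaw brake fails=not → no input occurs → does not occur.
Emergency stop fails [OR]: North pitch battery lost=not, B rotor brake trips=not → no input occurs → does not occur.
Safety chain lost [OR]: Converter path unavailable=not, Safety PLC fails=not, Emergency stop fails=not → no input occurs → does not occur.
Wind turbine shutdown fails [AND]: Safety chain lost=not, North brake caliper trips=occurs, Hydraulic pack 2 malfunctions=occurs → not all inputs occur → does not occur.

No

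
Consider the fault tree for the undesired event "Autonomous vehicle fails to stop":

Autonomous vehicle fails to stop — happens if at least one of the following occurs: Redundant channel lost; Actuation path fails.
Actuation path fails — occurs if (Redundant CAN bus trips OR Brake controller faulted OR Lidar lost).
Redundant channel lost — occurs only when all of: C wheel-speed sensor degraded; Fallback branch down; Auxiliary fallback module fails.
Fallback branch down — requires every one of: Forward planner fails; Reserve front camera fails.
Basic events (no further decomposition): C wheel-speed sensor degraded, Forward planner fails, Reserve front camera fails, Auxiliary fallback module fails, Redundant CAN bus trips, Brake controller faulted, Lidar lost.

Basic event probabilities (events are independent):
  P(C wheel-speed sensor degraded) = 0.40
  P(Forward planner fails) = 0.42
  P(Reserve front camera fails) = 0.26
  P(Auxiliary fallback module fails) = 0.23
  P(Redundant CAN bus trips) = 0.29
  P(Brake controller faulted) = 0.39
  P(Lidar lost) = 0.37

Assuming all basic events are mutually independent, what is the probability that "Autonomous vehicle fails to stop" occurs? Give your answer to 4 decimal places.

0.7299

P(Fallback branch down) [AND] = 0.42 × 0.26 = 0.109200
P(Redundant channel lost) [AND] = 0.40 × 0.109200 × 0.23 = 0.010046
P(Actuation path fails) [OR] = 1 − (1−0.29) × (1−0.39) × (1−0.37) = 0.727147
P(Autonomous vehicle fails to stop) [OR] = 1 − (1−0.010046) × (1−0.727147) = 0.729888
Rounded to 4 decimal places: P(Autonomous vehicle fails to stop) ≈ 0.7299.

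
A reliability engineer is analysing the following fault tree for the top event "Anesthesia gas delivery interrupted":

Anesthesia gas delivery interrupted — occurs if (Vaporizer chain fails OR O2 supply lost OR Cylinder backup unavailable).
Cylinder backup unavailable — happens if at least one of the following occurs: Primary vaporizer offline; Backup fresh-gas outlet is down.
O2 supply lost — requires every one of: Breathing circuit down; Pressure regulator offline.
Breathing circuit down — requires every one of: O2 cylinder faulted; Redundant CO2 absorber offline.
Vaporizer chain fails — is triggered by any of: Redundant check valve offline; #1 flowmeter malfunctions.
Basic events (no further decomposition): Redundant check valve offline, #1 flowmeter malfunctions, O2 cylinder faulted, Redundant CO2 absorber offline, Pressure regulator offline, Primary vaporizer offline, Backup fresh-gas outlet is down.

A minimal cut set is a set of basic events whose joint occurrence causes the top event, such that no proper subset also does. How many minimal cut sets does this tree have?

Vaporizer chain fails [OR]: union of children's cut sets → 2 cut set(s).
Breathing circuit down [AND]: one cut set from each child combined → 1 × 1 = 1 cut set(s).
O2 supply lost [AND]: one cut set from each child combined → 1 × 1 = 1 cut set(s).
Cylinder backup unavailable [OR]: union of children's cut sets → 2 cut set(s).
Anesthesia gas delivery interrupted [OR]: union of children's cut sets → 5 cut set(s).
Minimal cut sets: {Redundant check valve offline}; {#1 flowmeter malfunctions}; {O2 cylinder faulted, Pressure regulator offline, Redundant CO2 absorber offline}; {Primary vaporizer offline}; {Backup fresh-gas outlet is down}.

5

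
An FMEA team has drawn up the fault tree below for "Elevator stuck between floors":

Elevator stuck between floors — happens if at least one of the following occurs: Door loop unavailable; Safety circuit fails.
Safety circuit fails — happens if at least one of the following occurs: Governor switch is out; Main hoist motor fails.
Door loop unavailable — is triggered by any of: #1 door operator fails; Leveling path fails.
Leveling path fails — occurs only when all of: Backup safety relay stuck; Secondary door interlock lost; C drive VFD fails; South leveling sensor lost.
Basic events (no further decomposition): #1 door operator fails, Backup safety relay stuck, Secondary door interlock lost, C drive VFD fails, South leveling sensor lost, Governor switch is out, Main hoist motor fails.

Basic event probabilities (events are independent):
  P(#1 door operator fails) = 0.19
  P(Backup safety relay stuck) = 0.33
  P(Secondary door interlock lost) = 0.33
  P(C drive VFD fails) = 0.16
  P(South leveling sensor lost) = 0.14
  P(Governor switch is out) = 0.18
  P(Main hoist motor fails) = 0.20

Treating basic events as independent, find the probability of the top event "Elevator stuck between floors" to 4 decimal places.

0.4699

P(Leveling path fails) [AND] = 0.33 × 0.33 × 0.16 × 0.14 = 0.002439
P(Door loop unavailable) [OR] = 1 − (1−0.19) × (1−0.002439) = 0.191976
P(Safety circuit fails) [OR] = 1 − (1−0.18) × (1−0.20) = 0.344000
P(Elevator stuck between floors) [OR] = 1 − (1−0.191976) × (1−0.344000) = 0.469936
Rounded to 4 decimal places: P(Elevator stuck between floors) ≈ 0.4699.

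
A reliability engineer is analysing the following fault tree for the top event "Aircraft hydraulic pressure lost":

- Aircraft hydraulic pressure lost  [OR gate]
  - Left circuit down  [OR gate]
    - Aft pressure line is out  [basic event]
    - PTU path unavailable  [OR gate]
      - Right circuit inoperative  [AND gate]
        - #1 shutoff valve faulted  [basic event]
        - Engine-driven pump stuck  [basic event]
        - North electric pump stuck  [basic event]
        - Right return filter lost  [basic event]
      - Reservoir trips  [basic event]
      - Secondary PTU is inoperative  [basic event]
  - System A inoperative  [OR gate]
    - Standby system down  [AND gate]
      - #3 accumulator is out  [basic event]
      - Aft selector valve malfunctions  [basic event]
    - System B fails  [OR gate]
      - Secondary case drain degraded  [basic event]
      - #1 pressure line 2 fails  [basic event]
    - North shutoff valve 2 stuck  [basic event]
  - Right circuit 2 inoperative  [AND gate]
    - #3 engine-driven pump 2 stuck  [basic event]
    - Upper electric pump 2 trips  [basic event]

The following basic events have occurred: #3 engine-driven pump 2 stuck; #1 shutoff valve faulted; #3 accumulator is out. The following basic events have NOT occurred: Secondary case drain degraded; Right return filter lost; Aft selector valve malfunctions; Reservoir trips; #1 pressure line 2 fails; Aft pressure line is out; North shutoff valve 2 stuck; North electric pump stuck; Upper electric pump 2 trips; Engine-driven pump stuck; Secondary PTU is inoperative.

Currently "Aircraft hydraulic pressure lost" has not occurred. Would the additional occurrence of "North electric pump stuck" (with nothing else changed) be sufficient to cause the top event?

Counterfactual: set "North electric pump stuck" to occurred.
Right circuit inoperative [AND]: #1 shutoff valve faulted=occurs, Engine-driven pump stuck=not, North electric pump stuck=occurs, Right return filter lost=not → not all inputs occur → does not occur.
PTU path unavailable [OR]: Right circuit inoperative=not, Reservoir trips=not, Secondary PTU is inoperative=not → no input occurs → does not occur.
Left circuit down [OR]: Aft pressure line is out=not, PTU path unavailable=not → no input occurs → does not occur.
Standby system down [AND]: #3 accumulator is out=occurs, Aft selector valve malfunctions=not → not all inputs occur → does not occur.
System B fails [OR]: Secondary case drain degraded=not, #1 pressure line 2 fails=not → no input occurs → does not occur.
System A inoperative [OR]: Standby system down=not, System B fails=not, North shutoff valve 2 stuck=not → no input occurs → does not occur.
Right circuit 2 inoperative [AND]: #3 engine-driven pump 2 stuck=occurs, Upper electric pump 2 trips=not → not all inputs occur → does not occur.
Aircraft hydraulic pressure lost [OR]: Left circuit down=not, System A inoperative=not, Right circuit 2 inoperative=not → no input occurs → does not occur.

No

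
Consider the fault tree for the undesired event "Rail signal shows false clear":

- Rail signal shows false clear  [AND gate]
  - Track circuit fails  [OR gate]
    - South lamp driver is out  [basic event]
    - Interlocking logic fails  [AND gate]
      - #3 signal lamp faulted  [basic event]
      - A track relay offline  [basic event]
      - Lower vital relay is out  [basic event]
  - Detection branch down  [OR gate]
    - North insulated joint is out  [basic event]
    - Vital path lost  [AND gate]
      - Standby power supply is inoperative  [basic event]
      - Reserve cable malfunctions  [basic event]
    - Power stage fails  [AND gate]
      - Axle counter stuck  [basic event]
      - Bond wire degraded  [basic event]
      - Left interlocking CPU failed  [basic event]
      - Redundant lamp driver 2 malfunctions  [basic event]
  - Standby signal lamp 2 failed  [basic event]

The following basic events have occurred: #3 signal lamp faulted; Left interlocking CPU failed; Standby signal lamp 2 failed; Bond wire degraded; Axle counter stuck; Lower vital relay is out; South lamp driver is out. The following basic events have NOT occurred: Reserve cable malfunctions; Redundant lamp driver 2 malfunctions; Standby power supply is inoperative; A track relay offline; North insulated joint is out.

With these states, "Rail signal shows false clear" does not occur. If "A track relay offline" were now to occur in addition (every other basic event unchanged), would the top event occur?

No

Counterfactual: set "A track relay offline" to occurred.
Interlocking logic fails [AND]: #3 signal lamp faulted=occurs, A track relay offline=occurs, Lower vital relay is out=occurs → all inputs occur → occurs.
Track circuit fails [OR]: South lamp driver is out=occurs, Interlocking logic fails=occurs → at least one input occurs → occurs.
Vital path lost [AND]: Standby power supply is inoperative=not, Reserve cable malfunctions=not → not all inputs occur → does not occur.
Power stage fails [AND]: Axle counter stuck=occurs, Bond wire degraded=occurs, Left interlocking CPU failed=occurs, Redundant lamp driver 2 malfunctions=not → not all inputs occur → does not occur.
Detection branch down [OR]: North insulated joint is out=not, Vital path lost=not, Power stage fails=not → no input occurs → does not occur.
Rail signal shows false clear [AND]: Track circuit fails=occurs, Detection branch down=not, Standby signal lamp 2 failed=occurs → not all inputs occur → does not occur.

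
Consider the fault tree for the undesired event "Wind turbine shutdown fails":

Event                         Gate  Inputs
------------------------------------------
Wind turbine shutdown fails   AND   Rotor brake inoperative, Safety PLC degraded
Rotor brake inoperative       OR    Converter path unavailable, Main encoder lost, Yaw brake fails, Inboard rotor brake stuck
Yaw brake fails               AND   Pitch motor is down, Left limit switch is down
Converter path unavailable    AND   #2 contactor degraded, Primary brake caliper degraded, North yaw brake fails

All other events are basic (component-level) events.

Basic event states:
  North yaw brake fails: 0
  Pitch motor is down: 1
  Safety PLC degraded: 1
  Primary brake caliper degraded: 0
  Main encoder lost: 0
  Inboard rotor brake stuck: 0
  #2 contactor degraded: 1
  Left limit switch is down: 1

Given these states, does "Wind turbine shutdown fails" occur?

Converter path unavailable [AND]: #2 contactor degraded=occurs, Primary brake caliper degraded=not, North yaw brake fails=not → not all inputs occur → does not occur.
Yaw brake fails [AND]: Pitch motor is down=occurs, Left limit switch is down=occurs → all inputs occur → occurs.
Rotor brake inoperative [OR]: Converter path unavailable=not, Main encoder lost=not, Yaw brake fails=occurs, Inboard rotor brake stuck=not → at least one input occurs → occurs.
Wind turbine shutdown fails [AND]: Rotor brake inoperative=occurs, Safety PLC degraded=occurs → all inputs occur → occurs.

Yes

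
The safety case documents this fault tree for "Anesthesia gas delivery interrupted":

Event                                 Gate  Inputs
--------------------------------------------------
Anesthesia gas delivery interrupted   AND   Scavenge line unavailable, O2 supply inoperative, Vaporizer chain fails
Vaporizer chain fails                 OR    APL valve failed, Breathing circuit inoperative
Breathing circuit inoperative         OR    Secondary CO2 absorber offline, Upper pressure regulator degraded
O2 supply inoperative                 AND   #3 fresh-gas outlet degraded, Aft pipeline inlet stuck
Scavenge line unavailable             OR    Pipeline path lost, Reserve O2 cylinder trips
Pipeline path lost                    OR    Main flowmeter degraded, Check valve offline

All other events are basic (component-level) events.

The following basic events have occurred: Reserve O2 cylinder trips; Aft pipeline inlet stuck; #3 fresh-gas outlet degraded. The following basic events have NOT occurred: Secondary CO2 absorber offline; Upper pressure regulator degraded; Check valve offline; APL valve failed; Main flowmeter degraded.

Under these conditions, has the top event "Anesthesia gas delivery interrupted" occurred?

No

Pipeline path lost [OR]: Main flowmeter degraded=not, Check valve offline=not → no input occurs → does not occur.
Scavenge line unavailable [OR]: Pipeline path lost=not, Reserve O2 cylinder trips=occurs → at least one input occurs → occurs.
O2 supply inoperative [AND]: #3 fresh-gas outlet degraded=occurs, Aft pipeline inlet stuck=occurs → all inputs occur → occurs.
Breathing circuit inoperative [OR]: Secondary CO2 absorber offline=not, Upper pressure regulator degraded=not → no input occurs → does not occur.
Vaporizer chain fails [OR]: APL valve failed=not, Breathing circuit inoperative=not → no input occurs → does not occur.
Anesthesia gas delivery interrupted [AND]: Scavenge line unavailable=occurs, O2 supply inoperative=occurs, Vaporizer chain fails=not → not all inputs occur → does not occur.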